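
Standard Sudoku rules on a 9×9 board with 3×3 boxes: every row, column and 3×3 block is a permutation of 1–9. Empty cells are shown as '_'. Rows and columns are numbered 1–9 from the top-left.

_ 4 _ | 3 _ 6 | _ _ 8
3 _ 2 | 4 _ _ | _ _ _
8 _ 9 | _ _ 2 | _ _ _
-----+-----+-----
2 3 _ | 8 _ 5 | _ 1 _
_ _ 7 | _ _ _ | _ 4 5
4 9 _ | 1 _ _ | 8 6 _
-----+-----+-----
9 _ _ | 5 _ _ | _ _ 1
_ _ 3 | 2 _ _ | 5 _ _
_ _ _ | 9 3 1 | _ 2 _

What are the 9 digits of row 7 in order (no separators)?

r3c4 = 7 (sole candidate).
r4c3 = 6 (sole candidate).
r5c1 = 1 (sole candidate).
r5c2 = 8 (sole candidate).
r5c4 = 6 (sole candidate).
r6c3 = 5 (sole candidate).
r1c3 = 1 (sole candidate).
r1c7 = 2 (hidden single in row 1).
r4c5 = 4 (hidden single in row 4).
r5c5 = 2 (hidden single in row 5).
r6c5 = 7 (sole candidate).
r6c6 = 3 (sole candidate).
r6c9 = 2 (sole candidate).
r5c6 = 9 (sole candidate).
r5c7 = 3 (sole candidate).
r2c6 = 8 (sole candidate).
r7c2 = 2: in row 7, 2 can only go here (every other open cell in that row sees a 2).
r7c8 = 3: in row 7, 3 can only go here (every other open cell in that row sees a 3).
r3c8 = 5 (sole candidate).
r3c2 = 6 (sole candidate).
r3c5 = 1 (sole candidate).
r3c7 = 4 (sole candidate).
r3c9 = 3 (sole candidate).
r2c7 = 1 (hidden single in row 2).
r2c9 = 6 (hidden single in row 2).
r8c2 = 1 (hidden single in row 8).
r9c3 = 8 (hidden single in row 9).
r7c3 = 4: row 7 has {1,2,3,5,9}; col 3 has {1,2,3,5,6,7,8,9}; box has {1,2,3,8,9} → only 4 remains.
r7c6 = 7: row 7 has {1,2,3,4,5,9}; col 6 has {1,2,3,5,6,8,9}; box has {1,2,3,5,9} → only 7 remains.
r7c7 = 6: row 7 has {1,2,3,4,5,7,9}; col 7 has {1,2,3,4,5,8}; box has {1,2,3,5} → only 6 remains.
r8c6 = 4 (sole candidate).
r9c7 = 7 (sole candidate).
r9c9 = 4 (sole candidate).
r4c7 = 9 (sole candidate).
r4c9 = 7 (sole candidate).
r7c5 = 8: row 7 has {1,2,3,4,5,6,7,9}; col 5 has {1,2,3,4,7}; box has {1,2,3,4,5,7,9} → only 8 remains.

924587631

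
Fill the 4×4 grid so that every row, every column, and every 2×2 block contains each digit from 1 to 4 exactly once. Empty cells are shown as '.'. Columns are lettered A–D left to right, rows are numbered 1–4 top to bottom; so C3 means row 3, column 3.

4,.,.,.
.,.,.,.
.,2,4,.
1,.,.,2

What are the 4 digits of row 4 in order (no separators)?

A3 = 3: row 3 has {2,4}; col 1 has {1,4}; box has {1,2} → only 3 remains.
D3 = 1: row 3 has {2,3,4}; col 4 has {2}; box has {2,4} → only 1 remains.
B4 = 4: row 4 has {1,2}; col 2 has {2}; box has {1,2,3} → only 4 remains.
C4 = 3: row 4 has {1,2,4}; col 3 has {4}; box has {1,2,4} → only 3 remains.

1432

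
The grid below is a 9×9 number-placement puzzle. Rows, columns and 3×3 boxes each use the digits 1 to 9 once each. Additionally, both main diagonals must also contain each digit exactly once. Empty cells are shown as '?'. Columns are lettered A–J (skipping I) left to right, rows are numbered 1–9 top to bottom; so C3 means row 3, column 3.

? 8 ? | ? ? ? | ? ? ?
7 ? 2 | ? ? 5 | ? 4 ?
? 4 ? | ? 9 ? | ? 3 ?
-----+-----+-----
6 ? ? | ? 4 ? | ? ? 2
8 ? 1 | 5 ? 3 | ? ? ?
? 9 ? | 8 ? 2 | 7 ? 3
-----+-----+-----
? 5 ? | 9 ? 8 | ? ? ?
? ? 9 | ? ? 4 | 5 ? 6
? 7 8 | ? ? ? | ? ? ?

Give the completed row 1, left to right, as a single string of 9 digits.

983421675

B4 = 3: row 4 has {2,4,6}; col 2 has {4,5,7,8,9}; box has {1,6,8,9} → only 3 remains.
B5 = 2: row 5 has {1,3,5,8}; col 2 has {3,4,5,7,8,9}; box has {1,3,6,8,9} → only 2 remains.
B8 = 1: row 8 has {4,5,6,9}; col 2 has {2,3,4,5,7,8,9}; box has {5,7,8,9}; anti-diagonal has {4,8} → only 1 remains.
B2 = 6: row 2 has {2,4,5,7}; col 2 has {1,2,3,4,5,7,8,9}; box has {2,4,7,8}; main diagonal has {2} → only 6 remains.
C3 = 5: row 3 has {3,4,9}; col 3 has {1,2,8,9}; box has {2,4,6,7,8}; main diagonal has {2,6} → only 5 remains.
C4 = 7: row 4 has {2,3,4,6}; col 3 has {1,2,5,8,9}; box has {1,2,3,6,8,9} → only 7 remains.
D4 = 1: row 4 has {2,3,4,6,7}; col 4 has {5,8,9}; box has {2,3,4,5,8}; main diagonal has {2,5,6} → only 1 remains.
F4 = 9: row 4 has {1,2,3,4,6,7}; col 6 has {2,3,4,5,8}; box has {1,2,3,4,5,8}; anti-diagonal has {1,4,8} → only 9 remains.
G4 = 8: row 4 has {1,2,3,4,6,7,9}; col 7 has {5,7}; box has {2,3,7} → only 8 remains.
H4 = 5: row 4 has {1,2,3,4,6,7,8,9}; col 8 has {3,4}; box has {2,3,7,8} → only 5 remains.
E5 = 7: row 5 has {1,2,3,5,8}; col 5 has {4,9}; box has {1,2,3,4,5,8,9}; main diagonal has {1,2,5,6}; anti-diagonal has {1,4,8,9} → only 7 remains.
C6 = 4: row 6 has {2,3,7,8,9}; col 3 has {1,2,5,7,8,9}; box has {1,2,3,6,7,8,9} → only 4 remains.
E6 = 6: row 6 has {2,3,4,7,8,9}; col 5 has {4,7,9}; box has {1,2,3,4,5,7,8,9} → only 6 remains.
H6 = 1: row 6 has {2,3,4,6,7,8,9}; col 8 has {3,4,5}; box has {2,3,5,7,8} → only 1 remains.
H8 = 8: row 8 has {1,4,5,6,9}; col 8 has {1,3,4,5}; box has {5,6}; main diagonal has {1,2,5,6,7} → only 8 remains.
C1 = 3: row 1 has {8}; col 3 has {1,2,4,5,7,8,9}; box has {2,4,5,6,7,8} → only 3 remains.
J1 = 5: row 1 has {3,8}; col 9 has {2,3,6}; box has {3,4}; anti-diagonal has {1,4,7,8,9} → only 5 remains.
D2 = 3: row 2 has {2,4,5,6,7}; col 4 has {1,5,8,9}; box has {5,9} → only 3 remains.
A3 = 1: row 3 has {3,4,5,9}; col 1 has {6,7,8}; box has {2,3,4,5,6,7,8} → only 1 remains.
A6 = 5: row 6 has {1,2,3,4,6,7,8,9}; col 1 has {1,6,7,8}; box has {1,2,3,4,6,7,8,9} → only 5 remains.
C7 = 6: row 7 has {5,8,9}; col 3 has {1,2,3,4,5,7,8,9}; box has {1,5,7,8,9}; anti-diagonal has {1,4,5,7,8,9} → only 6 remains.
A1 = 9: row 1 has {3,5,8}; col 1 has {1,5,6,7,8}; box has {1,2,3,4,5,6,7,8}; main diagonal has {1,2,5,6,7,8} → only 9 remains.
G3 = 2: row 3 has {1,3,4,5,9}; col 7 has {5,7,8}; box has {3,4,5}; anti-diagonal has {1,4,5,6,7,8,9} → only 2 remains.
A9 = 3: row 9 has {7,8}; col 1 has {1,5,6,7,8,9}; box has {1,5,6,7,8,9}; anti-diagonal has {1,2,4,5,6,7,8,9} → only 3 remains.
J9 = 4: row 9 has {3,7,8}; col 9 has {2,3,5,6}; box has {5,6,8}; main diagonal has {1,2,5,6,7,8,9} → only 4 remains.
J5 = 9: row 5 has {1,2,3,5,7,8}; col 9 has {2,3,4,5,6}; box has {1,2,3,5,7,8} → only 9 remains.
G7 = 3: row 7 has {5,6,8,9}; col 7 has {2,5,7,8}; box has {4,5,6,8}; main diagonal has {1,2,4,5,6,7,8,9} → only 3 remains.
A8 = 2: row 8 has {1,4,5,6,8,9}; col 1 has {1,3,5,6,7,8,9}; box has {1,3,5,6,7,8,9} → only 2 remains.
D8 = 7: row 8 has {1,2,4,5,6,8,9}; col 4 has {1,3,5,8,9}; box has {4,8,9} → only 7 remains.
E8 = 3: row 8 has {1,2,4,5,6,7,8,9}; col 5 has {4,6,7,9}; box has {4,7,8,9} → only 3 remains.
D3 = 6: row 3 has {1,2,3,4,5,9}; col 4 has {1,3,5,7,8,9}; box has {3,5,9} → only 6 remains.
F3 = 7: row 3 has {1,2,3,4,5,6,9}; col 6 has {2,3,4,5,8,9}; box has {3,5,6,9} → only 7 remains.
J3 = 8: row 3 has {1,2,3,4,5,6,7,9}; col 9 has {2,3,4,5,6,9}; box has {2,3,4,5} → only 8 remains.
H5 = 6: row 5 has {1,2,3,5,7,8,9}; col 8 has {1,3,4,5,8}; box has {1,2,3,5,7,8,9} → only 6 remains.
A7 = 4: row 7 has {3,5,6,8,9}; col 1 has {1,2,3,5,6,7,8,9}; box has {1,2,3,5,6,7,8,9} → only 4 remains.
D9 = 2: row 9 has {3,4,7,8}; col 4 has {1,3,5,6,7,8,9}; box has {3,4,7,8,9} → only 2 remains.
H9 = 9: row 9 has {2,3,4,7,8}; col 8 has {1,3,4,5,6,8}; box has {3,4,5,6,8} → only 9 remains.
D1 = 4: row 1 has {3,5,8,9}; col 4 has {1,2,3,5,6,7,8,9}; box has {3,5,6,7,9} → only 4 remains.
F1 = 1: row 1 has {3,4,5,8,9}; col 6 has {2,3,4,5,7,8,9}; box has {3,4,5,6,7,9} → only 1 remains.
G1 = 6: row 1 has {1,3,4,5,8,9}; col 7 has {2,3,5,7,8}; box has {2,3,4,5,8} → only 6 remains.
H1 = 7: row 1 has {1,3,4,5,6,8,9}; col 8 has {1,3,4,5,6,8,9}; box has {2,3,4,5,6,8} → only 7 remains.
E2 = 8: row 2 has {2,3,4,5,6,7}; col 5 has {3,4,6,7,9}; box has {1,3,4,5,6,7,9} → only 8 remains.
J2 = 1: row 2 has {2,3,4,5,6,7,8}; col 9 has {2,3,4,5,6,8,9}; box has {2,3,4,5,6,7,8} → only 1 remains.
G5 = 4: row 5 has {1,2,3,5,6,7,8,9}; col 7 has {2,3,5,6,7,8}; box has {1,2,3,5,6,7,8,9} → only 4 remains.
E7 = 1: row 7 has {3,4,5,6,8,9}; col 5 has {3,4,6,7,8,9}; box has {2,3,4,7,8,9} → only 1 remains.
H7 = 2: row 7 has {1,3,4,5,6,8,9}; col 8 has {1,3,4,5,6,7,8,9}; box has {3,4,5,6,8,9} → only 2 remains.
J7 = 7: row 7 has {1,2,3,4,5,6,8,9}; col 9 has {1,2,3,4,5,6,8,9}; box has {2,3,4,5,6,8,9} → only 7 remains.
E9 = 5: row 9 has {2,3,4,7,8,9}; col 5 has {1,3,4,6,7,8,9}; box has {1,2,3,4,7,8,9} → only 5 remains.
F9 = 6: row 9 has {2,3,4,5,7,8,9}; col 6 has {1,2,3,4,5,7,8,9}; box has {1,2,3,4,5,7,8,9} → only 6 remains.
G9 = 1: row 9 has {2,3,4,5,6,7,8,9}; col 7 has {2,3,4,5,6,7,8}; box has {2,3,4,5,6,7,8,9} → only 1 remains.
E1 = 2: row 1 has {1,3,4,5,6,7,8,9}; col 5 has {1,3,4,5,6,7,8,9}; box has {1,3,4,5,6,7,8,9} → only 2 remains.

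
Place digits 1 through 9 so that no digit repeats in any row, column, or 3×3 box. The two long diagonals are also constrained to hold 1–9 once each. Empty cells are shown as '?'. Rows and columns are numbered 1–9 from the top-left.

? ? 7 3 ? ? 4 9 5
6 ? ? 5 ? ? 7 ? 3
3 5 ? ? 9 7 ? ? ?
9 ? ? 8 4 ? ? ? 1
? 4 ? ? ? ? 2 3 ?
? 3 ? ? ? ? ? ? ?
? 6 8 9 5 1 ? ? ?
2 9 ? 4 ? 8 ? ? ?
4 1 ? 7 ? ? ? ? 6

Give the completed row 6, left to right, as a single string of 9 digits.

536219874

R1C1 = 1 (sole candidate).
R2C2 = 2 (sole candidate).
R2C6 = 4 (sole candidate).
R2C8 = 1 (sole candidate).
R3C3 = 4 (sole candidate).
R3C7 = 6 (sole candidate).
R4C2 = 7 (sole candidate).
R4C7 = 5 (sole candidate).
R4C8 = 6 (sole candidate).
R5C5 = 7 (sole candidate).
R6C4 = 2: row 6 has {3}; col 4 has {3,4,5,7,8,9}; box has {4,7,8}; anti-diagonal has {1,4,5,6,7,8,9} → only 2 remains.
R7C1 = 7 (sole candidate).
R7C7 = 3 (sole candidate).
R8C7 = 1 (sole candidate).
R8C8 = 5 (sole candidate).
R8C9 = 7 (sole candidate).
R1C2 = 8 (sole candidate).
R2C3 = 9 (sole candidate).
R2C5 = 8 (sole candidate).
R3C4 = 1 (sole candidate).
R4C3 = 2 (sole candidate).
R4C6 = 3 (sole candidate).
R5C4 = 6 (sole candidate).
R6C5 = 1: row 6 has {2,3}; col 5 has {4,5,7,8,9}; box has {2,3,4,6,7,8} → only 1 remains.
R6C6 = 9: row 6 has {1,2,3}; col 6 has {1,3,4,7,8}; box has {1,2,3,4,6,7,8}; main diagonal has {1,2,3,4,5,6,7,8} → only 9 remains.
R6C7 = 8: row 6 has {1,2,3,9}; col 7 has {1,2,3,4,5,6,7}; box has {1,2,3,5,6} → only 8 remains.
R6C9 = 4: row 6 has {1,2,3,8,9}; col 9 has {1,3,5,6,7}; box has {1,2,3,5,6,8} → only 4 remains.
R7C9 = 2 (sole candidate).
R8C3 = 3 (sole candidate).
R8C5 = 6 (sole candidate).
R9C3 = 5 (sole candidate).
R9C6 = 2 (sole candidate).
R9C7 = 9 (sole candidate).
R9C8 = 8 (sole candidate).
R1C5 = 2 (sole candidate).
R1C6 = 6 (sole candidate).
R3C8 = 2 (sole candidate).
R3C9 = 8 (sole candidate).
R5C3 = 1 (sole candidate).
R5C6 = 5 (sole candidate).
R5C9 = 9 (sole candidate).
R6C1 = 5: row 6 has {1,2,3,4,8,9}; col 1 has {1,2,3,4,6,7,9}; box has {1,2,3,4,7,9} → only 5 remains.
R6C3 = 6: row 6 has {1,2,3,4,5,8,9}; col 3 has {1,2,3,4,5,7,8,9}; box has {1,2,3,4,5,7,9} → only 6 remains.
R6C8 = 7: row 6 has {1,2,3,4,5,6,8,9}; col 8 has {1,2,3,5,6,8,9}; box has {1,2,3,4,5,6,8,9} → only 7 remains.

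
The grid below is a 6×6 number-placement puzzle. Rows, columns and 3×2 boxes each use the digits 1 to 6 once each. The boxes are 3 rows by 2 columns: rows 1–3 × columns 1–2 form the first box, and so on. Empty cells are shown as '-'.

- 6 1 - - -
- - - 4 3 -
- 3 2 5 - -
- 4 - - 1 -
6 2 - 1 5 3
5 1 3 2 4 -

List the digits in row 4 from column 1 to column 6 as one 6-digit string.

r1c4 = 3 (sole candidate).
r1c5 = 2 (sole candidate).
r2c2 = 5 (sole candidate).
r2c3 = 6 (sole candidate).
r2c6 = 1 (sole candidate).
r3c5 = 6 (sole candidate).
r3c6 = 4 (sole candidate).
r4c1 = 3: row 4 has {1,4}; col 1 has {5,6}; box has {1,2,4,5,6} → only 3 remains.
r4c3 = 5: row 4 has {1,3,4}; col 3 has {1,2,3,6}; box has {1,2,3} → only 5 remains.
r4c4 = 6: row 4 has {1,3,4,5}; col 4 has {1,2,3,4,5}; box has {1,2,3,5} → only 6 remains.
r4c6 = 2: row 4 has {1,3,4,5,6}; col 6 has {1,3,4}; box has {1,3,4,5} → only 2 remains.

345612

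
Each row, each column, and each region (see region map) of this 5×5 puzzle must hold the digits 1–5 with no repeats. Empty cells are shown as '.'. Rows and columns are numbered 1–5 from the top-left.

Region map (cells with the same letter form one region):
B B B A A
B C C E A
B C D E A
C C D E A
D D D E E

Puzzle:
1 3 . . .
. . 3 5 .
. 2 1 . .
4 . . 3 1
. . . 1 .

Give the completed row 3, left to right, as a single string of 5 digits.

52143

R2C1 = 2: row 2 has {3,5}; col 1 has {1,4}; region has {1,3} → only 2 remains.
R2C2 = 1: row 2 has {2,3,5}; col 2 has {2,3}; region has {2,3,4} → only 1 remains.
R2C5 = 4: row 2 has {1,2,3,5}; col 5 has {1}; region has {1} → only 4 remains.
R3C1 = 5: row 3 has {1,2}; col 1 has {1,2,4}; region has {1,2,3} → only 5 remains.
R3C4 = 4: row 3 has {1,2,5}; col 4 has {1,3,5}; region has {1,3,5} → only 4 remains.
R3C5 = 3: row 3 has {1,2,4,5}; col 5 has {1,4}; region has {1,4} → only 3 remains.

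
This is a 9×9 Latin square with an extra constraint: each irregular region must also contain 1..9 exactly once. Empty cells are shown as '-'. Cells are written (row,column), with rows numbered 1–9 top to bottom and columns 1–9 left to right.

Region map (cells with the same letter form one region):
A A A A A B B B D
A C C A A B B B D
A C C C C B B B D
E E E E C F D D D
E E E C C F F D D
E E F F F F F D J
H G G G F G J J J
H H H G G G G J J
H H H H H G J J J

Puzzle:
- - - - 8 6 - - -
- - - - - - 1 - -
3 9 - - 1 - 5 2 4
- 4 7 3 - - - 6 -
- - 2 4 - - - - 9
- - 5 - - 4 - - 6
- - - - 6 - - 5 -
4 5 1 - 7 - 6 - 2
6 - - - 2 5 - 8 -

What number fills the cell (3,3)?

(4,5) = 5 (sole candidate).
(5,5) = 3 (sole candidate).
(6,5) = 9 (sole candidate).
(2,5) = 4 (sole candidate).
(1,3) = 9 (sole candidate).
(9,3) = 3 (sole candidate).
(9,2) = 7 (sole candidate).
(9,4) = 9 (sole candidate).
(9,7) = 4 (sole candidate).
(9,9) = 1 (sole candidate).
(4,9) = 8 (sole candidate).
(7,1) = 8 (sole candidate).
(7,3) = 4 (sole candidate).
(8,4) = 8 (sole candidate).
(4,7) = 2 (sole candidate).
(6,1) = 1 (sole candidate).
(6,2) = 8 (sole candidate).
(4,1) = 9 (sole candidate).
(4,6) = 1 (sole candidate).
(5,1) = 5 (sole candidate).
(5,2) = 6 (sole candidate).
(2,2) = 2 (sole candidate).
(1,2) = 1 (sole candidate).
(2,1) = 7 (sole candidate).
(7,2) = 3 (sole candidate).
(7,9) = 7 (sole candidate).
(8,6) = 9 (sole candidate).
(8,8) = 3 (sole candidate).
(1,1) = 2 (sole candidate).
(1,4) = 5 (sole candidate).
(1,9) = 3 (sole candidate).
(2,4) = 6 (sole candidate).
(2,8) = 9 (sole candidate).
(2,9) = 5 (sole candidate).
(3,4) = 7 (sole candidate).
(3,6) = 8 (sole candidate).
(5,6) = 7 (sole candidate).
(5,7) = 8 (sole candidate).
(5,8) = 1 (sole candidate).
(6,4) = 2 (sole candidate).
(6,7) = 3 (sole candidate).
(6,8) = 7 (sole candidate).
(7,4) = 1 (sole candidate).
(7,6) = 2 (sole candidate).
(7,7) = 9 (sole candidate).
(1,7) = 7 (sole candidate).
(1,8) = 4 (sole candidate).
(2,3) = 8 (sole candidate).
(2,6) = 3 (sole candidate).
(3,3) = 6: row 3 has {1,2,3,4,5,7,8,9}; col 3 has {1,2,3,4,5,7,8,9}; region has {1,2,3,4,5,7,8,9} → only 6 remains.

6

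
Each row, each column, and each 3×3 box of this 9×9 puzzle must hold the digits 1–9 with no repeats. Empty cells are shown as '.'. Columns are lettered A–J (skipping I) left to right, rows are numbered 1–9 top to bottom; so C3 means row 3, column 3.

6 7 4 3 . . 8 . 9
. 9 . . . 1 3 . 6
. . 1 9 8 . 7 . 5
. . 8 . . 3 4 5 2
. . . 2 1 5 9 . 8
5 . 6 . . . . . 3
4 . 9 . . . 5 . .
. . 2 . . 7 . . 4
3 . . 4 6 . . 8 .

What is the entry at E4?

F1 = 2: row 1 has {3,4,6,7,8,9}; col 6 has {1,3,5,7}; box has {1,3,8,9} → only 2 remains.
H1 = 1: row 1 has {2,3,4,6,7,8,9}; col 8 has {5,8}; box has {3,5,6,7,8,9} → only 1 remains.
C2 = 5: row 2 has {1,3,6,9}; col 3 has {1,2,4,6,8,9}; box has {1,4,6,7,9} → only 5 remains.
D2 = 7: row 2 has {1,3,5,6,9}; col 4 has {2,3,4,9}; box has {1,2,3,8,9} → only 7 remains.
E2 = 4: row 2 has {1,3,5,6,7,9}; col 5 has {1,6,8}; box has {1,2,3,7,8,9} → only 4 remains.
H2 = 2: row 2 has {1,3,4,5,6,7,9}; col 8 has {1,5,8}; box has {1,3,5,6,7,8,9} → only 2 remains.
A3 = 2: row 3 has {1,5,7,8,9}; col 1 has {3,4,5,6}; box has {1,4,5,6,7,9} → only 2 remains.
B3 = 3: row 3 has {1,2,5,7,8,9}; col 2 has {7,9}; box has {1,2,4,5,6,7,9} → only 3 remains.
F3 = 6: row 3 has {1,2,3,5,7,8,9}; col 6 has {1,2,3,5,7}; box has {1,2,3,4,7,8,9} → only 6 remains.
H3 = 4: row 3 has {1,2,3,5,6,7,8,9}; col 8 has {1,2,5,8}; box has {1,2,3,5,6,7,8,9} → only 4 remains.
B4 = 1: row 4 has {2,3,4,5,8}; col 2 has {3,7,9}; box has {5,6,8} → only 1 remains.
D4 = 6: row 4 has {1,2,3,4,5,8}; col 4 has {2,3,4,7,9}; box has {1,2,3,5} → only 6 remains.
A5 = 7: row 5 has {1,2,5,8,9}; col 1 has {2,3,4,5,6}; box has {1,5,6,8} → only 7 remains.
B5 = 4: row 5 has {1,2,5,7,8,9}; col 2 has {1,3,7,9}; box has {1,5,6,7,8} → only 4 remains.
C5 = 3: row 5 has {1,2,4,5,7,8,9}; col 3 has {1,2,4,5,6,8,9}; box has {1,4,5,6,7,8} → only 3 remains.
H5 = 6: row 5 has {1,2,3,4,5,7,8,9}; col 8 has {1,2,4,5,8}; box has {2,3,4,5,8,9} → only 6 remains.
B6 = 2: row 6 has {3,5,6}; col 2 has {1,3,4,7,9}; box has {1,3,4,5,6,7,8} → only 2 remains.
D6 = 8: row 6 has {2,3,5,6}; col 4 has {2,3,4,6,7,9}; box has {1,2,3,5,6} → only 8 remains.
G6 = 1: row 6 has {2,3,5,6,8}; col 7 has {3,4,5,7,8,9}; box has {2,3,4,5,6,8,9} → only 1 remains.
H6 = 7: row 6 has {1,2,3,5,6,8}; col 8 has {1,2,4,5,6,8}; box has {1,2,3,4,5,6,8,9} → only 7 remains.
D7 = 1: row 7 has {4,5,9}; col 4 has {2,3,4,6,7,8,9}; box has {4,6,7} → only 1 remains.
F7 = 8: row 7 has {1,4,5,9}; col 6 has {1,2,3,5,6,7}; box has {1,4,6,7} → only 8 remains.
H7 = 3: row 7 has {1,4,5,8,9}; col 8 has {1,2,4,5,6,7,8}; box has {4,5,8} → only 3 remains.
J7 = 7: row 7 has {1,3,4,5,8,9}; col 9 has {2,3,4,5,6,8,9}; box has {3,4,5,8} → only 7 remains.
D8 = 5: row 8 has {2,4,7}; col 4 has {1,2,3,4,6,7,8,9}; box has {1,4,6,7,8} → only 5 remains.
G8 = 6: row 8 has {2,4,5,7}; col 7 has {1,3,4,5,7,8,9}; box has {3,4,5,7,8} → only 6 remains.
H8 = 9: row 8 has {2,4,5,6,7}; col 8 has {1,2,3,4,5,6,7,8}; box has {3,4,5,6,7,8} → only 9 remains.
B9 = 5: row 9 has {3,4,6,8}; col 2 has {1,2,3,4,7,9}; box has {2,3,4,9} → only 5 remains.
C9 = 7: row 9 has {3,4,5,6,8}; col 3 has {1,2,3,4,5,6,8,9}; box has {2,3,4,5,9} → only 7 remains.
F9 = 9: row 9 has {3,4,5,6,7,8}; col 6 has {1,2,3,5,6,7,8}; box has {1,4,5,6,7,8} → only 9 remains.
G9 = 2: row 9 has {3,4,5,6,7,8,9}; col 7 has {1,3,4,5,6,7,8,9}; box has {3,4,5,6,7,8,9} → only 2 remains.
J9 = 1: row 9 has {2,3,4,5,6,7,8,9}; col 9 has {2,3,4,5,6,7,8,9}; box has {2,3,4,5,6,7,8,9} → only 1 remains.
E1 = 5: row 1 has {1,2,3,4,6,7,8,9}; col 5 has {1,4,6,8}; box has {1,2,3,4,6,7,8,9} → only 5 remains.
A2 = 8: row 2 has {1,2,3,4,5,6,7,9}; col 1 has {2,3,4,5,6,7}; box has {1,2,3,4,5,6,7,9} → only 8 remains.
A4 = 9: row 4 has {1,2,3,4,5,6,8}; col 1 has {2,3,4,5,6,7,8}; box has {1,2,3,4,5,6,7,8} → only 9 remains.
E4 = 7: row 4 has {1,2,3,4,5,6,8,9}; col 5 has {1,4,5,6,8}; box has {1,2,3,5,6,8} → only 7 remains.

7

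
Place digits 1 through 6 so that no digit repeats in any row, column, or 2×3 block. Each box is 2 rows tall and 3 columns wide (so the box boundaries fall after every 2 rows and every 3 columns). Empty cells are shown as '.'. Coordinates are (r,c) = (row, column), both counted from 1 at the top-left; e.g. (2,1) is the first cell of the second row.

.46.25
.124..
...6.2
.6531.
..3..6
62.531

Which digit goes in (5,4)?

2

(1,1) = 3: row 1 has {2,4,5,6}; col 1 has {6}; box has {1,2,4,6} → only 3 remains.
(1,4) = 1: row 1 has {2,3,4,5,6}; col 4 has {3,4,5,6}; box has {2,4,5} → only 1 remains.
(2,1) = 5: row 2 has {1,2,4}; col 1 has {3,6}; box has {1,2,3,4,6} → only 5 remains.
(2,5) = 6: row 2 has {1,2,4,5}; col 5 has {1,2,3}; box has {1,2,4,5} → only 6 remains.
(2,6) = 3: row 2 has {1,2,4,5,6}; col 6 has {1,2,5,6}; box has {1,2,4,5,6} → only 3 remains.
(3,2) = 3: row 3 has {2,6}; col 2 has {1,2,4,6}; box has {5,6} → only 3 remains.
(4,6) = 4: row 4 has {1,3,5,6}; col 6 has {1,2,3,5,6}; box has {1,2,3,6} → only 4 remains.
(5,2) = 5: row 5 has {3,6}; col 2 has {1,2,3,4,6}; box has {2,3,6} → only 5 remains.
(5,4) = 2: row 5 has {3,5,6}; col 4 has {1,3,4,5,6}; box has {1,3,5,6} → only 2 remains.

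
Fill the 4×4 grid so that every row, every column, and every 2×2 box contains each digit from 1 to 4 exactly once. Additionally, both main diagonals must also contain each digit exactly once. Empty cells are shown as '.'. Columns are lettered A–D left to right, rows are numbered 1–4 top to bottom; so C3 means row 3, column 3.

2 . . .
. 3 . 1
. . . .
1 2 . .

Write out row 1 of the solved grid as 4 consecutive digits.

2143

A2 = 4: row 2 has {1,3}; col 1 has {1,2}; box has {2,3} → only 4 remains.
C2 = 2: row 2 has {1,3,4}; col 3 has {}; box has {1}; anti-diagonal has {1} → only 2 remains.
A3 = 3: row 3 has {}; col 1 has {1,2,4}; box has {1,2} → only 3 remains.
B3 = 4: row 3 has {3}; col 2 has {2,3}; box has {1,2,3}; anti-diagonal has {1,2} → only 4 remains.
C3 = 1: row 3 has {3,4}; col 3 has {2}; box has {}; main diagonal has {2,3} → only 1 remains.
D3 = 2: row 3 has {1,3,4}; col 4 has {1}; box has {1} → only 2 remains.
D4 = 4: row 4 has {1,2}; col 4 has {1,2}; box has {1,2}; main diagonal has {1,2,3} → only 4 remains.
B1 = 1: row 1 has {2}; col 2 has {2,3,4}; box has {2,3,4} → only 1 remains.
D1 = 3: row 1 has {1,2}; col 4 has {1,2,4}; box has {1,2}; anti-diagonal has {1,2,4} → only 3 remains.
C4 = 3: row 4 has {1,2,4}; col 3 has {1,2}; box has {1,2,4} → only 3 remains.
C1 = 4: row 1 has {1,2,3}; col 3 has {1,2,3}; box has {1,2,3} → only 4 remains.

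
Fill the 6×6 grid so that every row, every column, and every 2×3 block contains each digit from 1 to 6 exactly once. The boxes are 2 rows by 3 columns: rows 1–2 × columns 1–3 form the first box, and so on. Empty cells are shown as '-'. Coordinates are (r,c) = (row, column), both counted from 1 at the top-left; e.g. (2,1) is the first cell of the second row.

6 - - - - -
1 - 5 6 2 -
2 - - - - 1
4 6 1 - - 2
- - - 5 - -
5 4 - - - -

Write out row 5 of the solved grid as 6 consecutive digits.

(2,2) = 3: row 2 has {1,2,5,6}; col 2 has {4,6}; box has {1,5,6} → only 3 remains.
(2,6) = 4: row 2 has {1,2,3,5,6}; col 6 has {1,2}; box has {2,6} → only 4 remains.
(3,2) = 5: row 3 has {1,2}; col 2 has {3,4,6}; box has {1,2,4,6} → only 5 remains.
(3,3) = 3: row 3 has {1,2,5}; col 3 has {1,5}; box has {1,2,4,5,6} → only 3 remains.
(3,4) = 4: row 3 has {1,2,3,5}; col 4 has {5,6}; box has {1,2} → only 4 remains.
(3,5) = 6: row 3 has {1,2,3,4,5}; col 5 has {2}; box has {1,2,4} → only 6 remains.
(4,4) = 3: row 4 has {1,2,4,6}; col 4 has {4,5,6}; box has {1,2,4,6} → only 3 remains.
(4,5) = 5: row 4 has {1,2,3,4,6}; col 5 has {2,6}; box has {1,2,3,4,6} → only 5 remains.
(5,1) = 3: row 5 has {5}; col 1 has {1,2,4,5,6}; box has {4,5} → only 3 remains.
(5,6) = 6: row 5 has {3,5}; col 6 has {1,2,4}; box has {5} → only 6 remains.
(6,6) = 3: row 6 has {4,5}; col 6 has {1,2,4,6}; box has {5,6} → only 3 remains.
(1,2) = 2: row 1 has {6}; col 2 has {3,4,5,6}; box has {1,3,5,6} → only 2 remains.
(1,3) = 4: row 1 has {2,6}; col 3 has {1,3,5}; box has {1,2,3,5,6} → only 4 remains.
(1,4) = 1: row 1 has {2,4,6}; col 4 has {3,4,5,6}; box has {2,4,6} → only 1 remains.
(1,5) = 3: row 1 has {1,2,4,6}; col 5 has {2,5,6}; box has {1,2,4,6} → only 3 remains.
(1,6) = 5: row 1 has {1,2,3,4,6}; col 6 has {1,2,3,4,6}; box has {1,2,3,4,6} → only 5 remains.
(5,2) = 1: row 5 has {3,5,6}; col 2 has {2,3,4,5,6}; box has {3,4,5} → only 1 remains.
(5,3) = 2: row 5 has {1,3,5,6}; col 3 has {1,3,4,5}; box has {1,3,4,5} → only 2 remains.
(5,5) = 4: row 5 has {1,2,3,5,6}; col 5 has {2,3,5,6}; box has {3,5,6} → only 4 remains.

312546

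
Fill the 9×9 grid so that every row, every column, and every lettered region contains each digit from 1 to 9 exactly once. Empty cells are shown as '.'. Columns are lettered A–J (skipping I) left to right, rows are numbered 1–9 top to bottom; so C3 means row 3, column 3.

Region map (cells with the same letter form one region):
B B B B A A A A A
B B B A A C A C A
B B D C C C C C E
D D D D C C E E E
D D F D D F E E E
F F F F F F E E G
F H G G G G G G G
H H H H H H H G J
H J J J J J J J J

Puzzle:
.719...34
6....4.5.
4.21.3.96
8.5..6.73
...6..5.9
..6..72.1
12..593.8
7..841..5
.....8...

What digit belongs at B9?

6

D4 = 4 (sole candidate).
E4 = 2 (sole candidate).
G4 = 1 (sole candidate).
A5 = 3 (sole candidate).
B5 = 1 (sole candidate).
E5 = 7 (sole candidate).
F5 = 2 (sole candidate).
D7 = 7 (sole candidate).
F1 = 5 (sole candidate).
D2 = 2 (sole candidate).
J2 = 7 (sole candidate).
E3 = 8 (sole candidate).
G3 = 7 (sole candidate).
B4 = 9 (sole candidate).
C7 = 4 (sole candidate).
H7 = 6 (sole candidate).
H8 = 2 (sole candidate).
D9 = 3 (sole candidate).
J9 = 2 (sole candidate).
A1 = 2 (sole candidate).
E1 = 6 (sole candidate).
G1 = 8 (sole candidate).
G2 = 9 (sole candidate).
B3 = 5 (sole candidate).
C5 = 8 (sole candidate).
H5 = 4 (sole candidate).
D6 = 5 (sole candidate).
H6 = 8 (sole candidate).
G8 = 6 (sole candidate).
G9 = 4 (sole candidate).
H9 = 1 (sole candidate).
C2 = 3 (sole candidate).
E2 = 1 (sole candidate).
A6 = 9 (sole candidate).
E6 = 3 (sole candidate).
B8 = 3 (sole candidate).
C8 = 9 (sole candidate).
A9 = 5 (sole candidate).
B9 = 6: row 9 has {1,2,3,4,5,8}; col 2 has {1,2,3,5,7,9}; region has {1,2,3,4,5,8} → only 6 remains.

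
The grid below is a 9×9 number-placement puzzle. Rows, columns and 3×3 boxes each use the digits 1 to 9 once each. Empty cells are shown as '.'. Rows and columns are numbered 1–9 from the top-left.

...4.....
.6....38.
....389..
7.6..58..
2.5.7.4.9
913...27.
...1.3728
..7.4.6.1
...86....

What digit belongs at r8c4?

r4c2 = 4 (sole candidate).
r4c9 = 3 (sole candidate).
r5c2 = 8 (sole candidate).
r6c4 = 6 (sole candidate).
r6c5 = 8 (sole candidate).
r6c6 = 4 (sole candidate).
r6c9 = 5 (sole candidate).
r9c7 = 5 (sole candidate).
r9c9 = 4 (sole candidate).
r1c7 = 1 (sole candidate).
r4c8 = 1 (sole candidate).
r5c4 = 3 (sole candidate).
r5c6 = 1 (sole candidate).
r5c8 = 6 (sole candidate).
r1c8 = 5 (sole candidate).
r3c8 = 4 (sole candidate).
r3c9 = 6 (hidden single in row 3).
r1c6 = 6 (hidden single in row 1).
r7c1 = 6 (hidden single in row 7).
r7c3 = 4 (hidden single in row 7).
r2c1 = 4 (hidden single in row 2).
r8c1 = 8 (hidden single in row 8).
r1c1 = 3 (sole candidate).
r9c1 = 1 (sole candidate).
r3c1 = 5 (sole candidate).
r1c3 = 8 (hidden single in row 1).
r3c3 = 1 (hidden single in row 3).
r2c5 = 1 (hidden single in row 2).
r2c4 = 5 (hidden single in row 2).
r8c2 = 5 (hidden single in row 8).
r7c2 = 9 (sole candidate).
r7c5 = 5 (sole candidate).
r9c3 = 2 (sole candidate).
r2c3 = 9 (sole candidate).
r9c2 = 3 (sole candidate).
r9c8 = 9 (sole candidate).
r8c8 = 3 (sole candidate).
r9c6 = 7 (sole candidate).
r2c6 = 2 (sole candidate).
r2c9 = 7 (sole candidate).
r3c4 = 7 (sole candidate).
r8c6 = 9 (sole candidate).
r1c5 = 9 (sole candidate).
r1c9 = 2 (sole candidate).
r3c2 = 2 (sole candidate).
r4c5 = 2 (sole candidate).
r8c4 = 2: row 8 has {1,3,4,5,6,7,8,9}; col 4 has {1,3,4,5,6,7,8}; box has {1,3,4,5,6,7,8,9} → only 2 remains.

2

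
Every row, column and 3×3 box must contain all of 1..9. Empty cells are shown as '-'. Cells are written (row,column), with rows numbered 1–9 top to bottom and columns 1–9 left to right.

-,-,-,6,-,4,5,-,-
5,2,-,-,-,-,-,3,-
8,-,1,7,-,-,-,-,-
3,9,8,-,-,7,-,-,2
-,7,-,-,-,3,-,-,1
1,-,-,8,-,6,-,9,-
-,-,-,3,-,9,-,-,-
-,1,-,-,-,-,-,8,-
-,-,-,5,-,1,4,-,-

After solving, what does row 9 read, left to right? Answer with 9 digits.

(1,2) = 3 (sole candidate).
(2,6) = 8 (sole candidate).
(4,7) = 6 (sole candidate).
(5,7) = 8 (sole candidate).
(8,6) = 2 (sole candidate).
(3,6) = 5 (sole candidate).
(8,4) = 4 (sole candidate).
(4,4) = 1 (sole candidate).
(2,4) = 9 (sole candidate).
(2,5) = 1 (sole candidate).
(2,7) = 7 (sole candidate).
(5,4) = 2 (sole candidate).
(6,7) = 3 (sole candidate).
(8,7) = 9 (sole candidate).
(1,5) = 2 (sole candidate).
(1,8) = 1 (sole candidate).
(3,5) = 3 (sole candidate).
(3,7) = 2 (sole candidate).
(7,7) = 1 (sole candidate).
(1,9) = 8 (hidden single in row 1).
(3,9) = 9 (hidden single in row 3).
(5,5) = 9 (hidden single in row 5).
(6,3) = 2 (hidden single in row 6).
(6,9) = 7 (hidden single in row 6).
(2,9) = 4 (hidden single in column 9).
(2,3) = 6 (sole candidate).
(3,2) = 4 (sole candidate).
(3,8) = 6 (sole candidate).
(6,2) = 5 (sole candidate).
(6,5) = 4 (sole candidate).
(4,5) = 5 (sole candidate).
(4,8) = 4 (sole candidate).
(5,3) = 4 (sole candidate).
(5,8) = 5 (sole candidate).
(5,1) = 6 (sole candidate).
(8,1) = 7 (sole candidate).
(8,5) = 6 (sole candidate).
(1,1) = 9 (sole candidate).
(1,3) = 7 (sole candidate).
(7,3) = 5 (sole candidate).
(7,9) = 6 (sole candidate).
(8,3) = 3 (sole candidate).
(8,9) = 5 (sole candidate).
(9,1) = 2: row 9 has {1,4,5}; col 1 has {1,3,5,6,7,8,9}; box has {1,3,5,7} → only 2 remains.
(9,3) = 9: row 9 has {1,2,4,5}; col 3 has {1,2,3,4,5,6,7,8}; box has {1,2,3,5,7} → only 9 remains.
(9,8) = 7: row 9 has {1,2,4,5,9}; col 8 has {1,3,4,5,6,8,9}; box has {1,4,5,6,8,9} → only 7 remains.
(9,9) = 3: row 9 has {1,2,4,5,7,9}; col 9 has {1,2,4,5,6,7,8,9}; box has {1,4,5,6,7,8,9} → only 3 remains.
(7,1) = 4 (sole candidate).
(7,2) = 8 (sole candidate).
(7,5) = 7 (sole candidate).
(7,8) = 2 (sole candidate).
(9,2) = 6: row 9 has {1,2,3,4,5,7,9}; col 2 has {1,2,3,4,5,7,8,9}; box has {1,2,3,4,5,7,8,9} → only 6 remains.
(9,5) = 8: row 9 has {1,2,3,4,5,6,7,9}; col 5 has {1,2,3,4,5,6,7,9}; box has {1,2,3,4,5,6,7,9} → only 8 remains.

269581473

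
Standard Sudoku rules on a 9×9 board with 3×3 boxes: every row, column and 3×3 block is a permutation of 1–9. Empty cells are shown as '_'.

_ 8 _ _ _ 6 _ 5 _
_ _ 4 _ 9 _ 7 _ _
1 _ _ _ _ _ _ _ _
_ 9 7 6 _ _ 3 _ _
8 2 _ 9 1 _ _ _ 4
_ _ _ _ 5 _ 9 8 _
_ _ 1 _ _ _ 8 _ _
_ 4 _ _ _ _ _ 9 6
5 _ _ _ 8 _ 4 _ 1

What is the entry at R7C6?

4

R4C1 = 4: row 4 has {3,6,7,9}; col 1 has {1,5,8}; box has {2,7,8,9} → only 4 remains.
R4C5 = 2: row 4 has {3,4,6,7,9}; col 5 has {1,5,8,9}; box has {1,5,6,9} → only 2 remains.
R4C6 = 8: row 4 has {2,3,4,6,7,9}; col 6 has {6}; box has {1,2,5,6,9} → only 8 remains.
R4C8 = 1: row 4 has {2,3,4,6,7,8,9}; col 8 has {5,8,9}; box has {3,4,8,9} → only 1 remains.
R4C9 = 5: row 4 has {1,2,3,4,6,7,8,9}; col 9 has {1,4,6}; box has {1,3,4,8,9} → only 5 remains.
R5C7 = 6: row 5 has {1,2,4,8,9}; col 7 has {3,4,7,8,9}; box has {1,3,4,5,8,9} → only 6 remains.
R5C8 = 7: row 5 has {1,2,4,6,8,9}; col 8 has {1,5,8,9}; box has {1,3,4,5,6,8,9} → only 7 remains.
R6C9 = 2: row 6 has {5,8,9}; col 9 has {1,4,5,6}; box has {1,3,4,5,6,7,8,9} → only 2 remains.
R3C7 = 2: row 3 has {1}; col 7 has {3,4,6,7,8,9}; box has {5,7} → only 2 remains.
R5C6 = 3: row 5 has {1,2,4,6,7,8,9}; col 6 has {6,8}; box has {1,2,5,6,8,9} → only 3 remains.
R8C7 = 5: row 8 has {4,6,9}; col 7 has {2,3,4,6,7,8,9}; box has {1,4,6,8,9} → only 5 remains.
R1C7 = 1: row 1 has {5,6,8}; col 7 has {2,3,4,5,6,7,8,9}; box has {2,5,7} → only 1 remains.
R5C3 = 5: row 5 has {1,2,3,4,6,7,8,9}; col 3 has {1,4,7}; box has {2,4,7,8,9} → only 5 remains.
R6C2 = 1: in row 6, 1 can only go here (every other open cell in that row sees a 1).
R8C3 = 8: in row 8, 8 can only go here (every other open cell in that row sees an 8).
R7C5 = 6: in column 5, 6 can only go here (every other open cell in that column sees a 6).
R3C8 = 4: in column 8, 4 can only go here (every other open cell in that column sees a 4).
R1C5 = 4: in column 5, 4 can only go here (every other open cell in that column sees a 4).
R2C8 = 6: in column 8, 6 can only go here (every other open cell in that column sees a 6).
R6C1 = 6: in column 1, 6 can only go here (every other open cell in that column sees a 6).
R6C3 = 3: row 6 has {1,2,5,6,8,9}; col 3 has {1,4,5,7,8}; box has {1,2,4,5,6,7,8,9} → only 3 remains.
R7C9 = 7: in column 9, 7 can only go here (every other open cell in that column sees a 7).
R7C2 = 3: row 7 has {1,6,7,8}; col 2 has {1,2,4,8,9}; box has {1,4,5,8} → only 3 remains.
R7C8 = 2: row 7 has {1,3,6,7,8}; col 8 has {1,4,5,6,7,8,9}; box has {1,4,5,6,7,8,9} → only 2 remains.
R9C8 = 3: row 9 has {1,4,5,8}; col 8 has {1,2,4,5,6,7,8,9}; box has {1,2,4,5,6,7,8,9} → only 3 remains.
R2C2 = 5: row 2 has {4,6,7,9}; col 2 has {1,2,3,4,8,9}; box has {1,4,8} → only 5 remains.
R7C1 = 9: row 7 has {1,2,3,6,7,8}; col 1 has {1,4,5,6,8}; box has {1,3,4,5,8} → only 9 remains.
R9C6 = 9: in row 9, 9 can only go here (every other open cell in that row sees a 9).
Singles propagation stalls before the target is settled. Branch on R2C1 (candidates {2,3}).
  Try R2C1 = 2: this forces R1C3=9, R1C9=3; then column 1 has no cell left for 3 — contradiction.
So R2C1 = 3.
R2C9 = 8 (sole candidate).
R3C4 = 8 (hidden single in row 3).
R3C6 = 5 (hidden single in row 3).
R7C6 = 4: row 7 has {1,2,3,6,7,8,9}; col 6 has {3,5,6,8,9}; box has {6,8,9} → only 4 remains.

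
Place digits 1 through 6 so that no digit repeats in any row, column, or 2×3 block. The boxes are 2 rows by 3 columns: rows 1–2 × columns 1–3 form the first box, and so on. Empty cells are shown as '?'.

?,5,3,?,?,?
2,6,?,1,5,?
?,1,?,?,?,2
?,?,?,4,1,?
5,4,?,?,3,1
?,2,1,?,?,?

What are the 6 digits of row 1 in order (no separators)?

153624

R2C3 = 4 (sole candidate).
R2C6 = 3 (sole candidate).
R3C5 = 6 (sole candidate).
R4C2 = 3 (sole candidate).
R4C6 = 5 (sole candidate).
R5C3 = 6 (sole candidate).
R5C4 = 2 (sole candidate).
R6C1 = 3 (sole candidate).
R6C5 = 4 (sole candidate).
R6C6 = 6 (sole candidate).
R1C1 = 1: row 1 has {3,5}; col 1 has {2,3,5}; box has {2,3,4,5,6} → only 1 remains.
R1C4 = 6: row 1 has {1,3,5}; col 4 has {1,2,4}; box has {1,3,5} → only 6 remains.
R1C5 = 2: row 1 has {1,3,5,6}; col 5 has {1,3,4,5,6}; box has {1,3,5,6} → only 2 remains.
R1C6 = 4: row 1 has {1,2,3,5,6}; col 6 has {1,2,3,5,6}; box has {1,2,3,5,6} → only 4 remains.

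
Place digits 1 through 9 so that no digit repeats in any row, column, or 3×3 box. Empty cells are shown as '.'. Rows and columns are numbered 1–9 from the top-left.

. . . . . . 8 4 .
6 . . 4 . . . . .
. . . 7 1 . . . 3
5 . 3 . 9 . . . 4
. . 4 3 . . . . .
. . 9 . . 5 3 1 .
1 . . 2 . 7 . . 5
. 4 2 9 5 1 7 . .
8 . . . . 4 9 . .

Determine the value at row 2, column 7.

1

row 7, column 3 = 6: row 7 has {1,2,5,7}; col 3 has {2,3,4,9}; box has {1,2,4,8} → only 6 remains.
row 7, column 7 = 4: row 7 has {1,2,5,6,7}; col 7 has {3,7,8,9}; box has {5,7,9} → only 4 remains.
row 8, column 1 = 3: row 8 has {1,2,4,5,7,9}; col 1 has {1,5,6,8}; box has {1,2,4,6,8} → only 3 remains.
row 9, column 4 = 6: row 9 has {4,8,9}; col 4 has {2,3,4,7,9}; box has {1,2,4,5,7,9} → only 6 remains.
row 9, column 5 = 3: row 9 has {4,6,8,9}; col 5 has {1,5,9}; box has {1,2,4,5,6,7,9} → only 3 remains.
row 9, column 8 = 2: row 9 has {3,4,6,8,9}; col 8 has {1,4}; box has {4,5,7,9} → only 2 remains.
row 9, column 9 = 1: row 9 has {2,3,4,6,8,9}; col 9 has {3,4,5}; box has {2,4,5,7,9} → only 1 remains.
row 1, column 4 = 5: row 1 has {4,8}; col 4 has {2,3,4,6,7,9}; box has {1,4,7} → only 5 remains.
row 6, column 4 = 8: row 6 has {1,3,5,9}; col 4 has {2,3,4,5,6,7,9}; box has {3,5,9} → only 8 remains.
row 7, column 2 = 9: row 7 has {1,2,4,5,6,7}; col 2 has {4}; box has {1,2,3,4,6,8} → only 9 remains.
row 7, column 5 = 8: row 7 has {1,2,4,5,6,7,9}; col 5 has {1,3,5,9}; box has {1,2,3,4,5,6,7,9} → only 8 remains.
row 7, column 8 = 3: row 7 has {1,2,4,5,6,7,8,9}; col 8 has {1,2,4}; box has {1,2,4,5,7,9} → only 3 remains.
row 2, column 5 = 2: row 2 has {4,6}; col 5 has {1,3,5,8,9}; box has {1,4,5,7} → only 2 remains.
row 4, column 4 = 1: row 4 has {3,4,5,9}; col 4 has {2,3,4,5,6,7,8,9}; box has {3,5,8,9} → only 1 remains.
row 1, column 5 = 6: row 1 has {4,5,8}; col 5 has {1,2,3,5,8,9}; box has {1,2,4,5,7} → only 6 remains.
row 5, column 5 = 7: row 5 has {3,4}; col 5 has {1,2,3,5,6,8,9}; box has {1,3,5,8,9} → only 7 remains.
row 6, column 5 = 4: row 6 has {1,3,5,8,9}; col 5 has {1,2,3,5,6,7,8,9}; box has {1,3,5,7,8,9} → only 4 remains.
row 5, column 1 = 2: row 5 has {3,4,7}; col 1 has {1,3,5,6,8}; box has {3,4,5,9} → only 2 remains.
row 5, column 6 = 6: row 5 has {2,3,4,7}; col 6 has {1,4,5,7}; box has {1,3,4,5,7,8,9} → only 6 remains.
row 5, column 7 = 5: row 5 has {2,3,4,6,7}; col 7 has {3,4,7,8,9}; box has {1,3,4} → only 5 remains.
row 6, column 1 = 7: row 6 has {1,3,4,5,8,9}; col 1 has {1,2,3,5,6,8}; box has {2,3,4,5,9} → only 7 remains.
row 6, column 2 = 6: row 6 has {1,3,4,5,7,8,9}; col 2 has {4,9}; box has {2,3,4,5,7,9} → only 6 remains.
row 6, column 9 = 2: row 6 has {1,3,4,5,6,7,8,9}; col 9 has {1,3,4,5}; box has {1,3,4,5} → only 2 remains.
row 1, column 1 = 9: row 1 has {4,5,6,8}; col 1 has {1,2,3,5,6,7,8}; box has {6} → only 9 remains.
row 1, column 6 = 3: row 1 has {4,5,6,8,9}; col 6 has {1,4,5,6,7}; box has {1,2,4,5,6,7} → only 3 remains.
row 1, column 9 = 7: row 1 has {3,4,5,6,8,9}; col 9 has {1,2,3,4,5}; box has {3,4,8} → only 7 remains.
row 2, column 7 = 1: row 2 has {2,4,6}; col 7 has {3,4,5,7,8,9}; box has {3,4,7,8} → only 1 remains.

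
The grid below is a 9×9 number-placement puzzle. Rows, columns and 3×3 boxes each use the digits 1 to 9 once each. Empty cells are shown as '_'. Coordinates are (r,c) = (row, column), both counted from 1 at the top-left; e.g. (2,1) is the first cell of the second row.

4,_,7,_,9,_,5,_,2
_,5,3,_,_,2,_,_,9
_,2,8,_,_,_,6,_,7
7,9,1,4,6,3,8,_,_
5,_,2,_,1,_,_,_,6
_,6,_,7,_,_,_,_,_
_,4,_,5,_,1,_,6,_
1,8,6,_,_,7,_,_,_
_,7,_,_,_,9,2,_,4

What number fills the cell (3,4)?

1

(1,2) = 1: row 1 has {2,4,5,7,9}; col 2 has {2,4,5,6,7,8,9}; box has {2,3,4,5,7,8} → only 1 remains.
(2,1) = 6: row 2 has {2,3,5,9}; col 1 has {1,4,5,7}; box has {1,2,3,4,5,7,8} → only 6 remains.
(3,1) = 9: row 3 has {2,6,7,8}; col 1 has {1,4,5,6,7}; box has {1,2,3,4,5,6,7,8} → only 9 remains.
(4,9) = 5: row 4 has {1,3,4,6,7,8,9}; col 9 has {2,4,6,7,9}; box has {6,8} → only 5 remains.
(5,2) = 3: row 5 has {1,2,5,6}; col 2 has {1,2,4,5,6,7,8,9}; box has {1,2,5,6,7,9} → only 3 remains.
(5,6) = 8: row 5 has {1,2,3,5,6}; col 6 has {1,2,3,7,9}; box has {1,3,4,6,7} → only 8 remains.
(6,1) = 8: row 6 has {6,7}; col 1 has {1,4,5,6,7,9}; box has {1,2,3,5,6,7,9} → only 8 remains.
(6,3) = 4: row 6 has {6,7,8}; col 3 has {1,2,3,6,7,8}; box has {1,2,3,5,6,7,8,9} → only 4 remains.
(6,6) = 5: row 6 has {4,6,7,8}; col 6 has {1,2,3,7,8,9}; box has {1,3,4,6,7,8} → only 5 remains.
(7,3) = 9: row 7 has {1,4,5,6}; col 3 has {1,2,3,4,6,7,8}; box has {1,4,6,7,8} → only 9 remains.
(8,9) = 3: row 8 has {1,6,7,8}; col 9 has {2,4,5,6,7,9}; box has {2,4,6} → only 3 remains.
(9,1) = 3: row 9 has {2,4,7,9}; col 1 has {1,4,5,6,7,8,9}; box has {1,4,6,7,8,9} → only 3 remains.
(9,3) = 5: row 9 has {2,3,4,7,9}; col 3 has {1,2,3,4,6,7,8,9}; box has {1,3,4,6,7,8,9} → only 5 remains.
(9,5) = 8: row 9 has {2,3,4,5,7,9}; col 5 has {1,6,9}; box has {1,5,7,9} → only 8 remains.
(9,8) = 1: row 9 has {2,3,4,5,7,8,9}; col 8 has {6}; box has {2,3,4,6} → only 1 remains.
(1,6) = 6: row 1 has {1,2,4,5,7,9}; col 6 has {1,2,3,5,7,8,9}; box has {2,9} → only 6 remains.
(3,6) = 4: row 3 has {2,6,7,8,9}; col 6 has {1,2,3,5,6,7,8,9}; box has {2,6,9} → only 4 remains.
(3,8) = 3: row 3 has {2,4,6,7,8,9}; col 8 has {1,6}; box has {2,5,6,7,9} → only 3 remains.
(4,8) = 2: row 4 has {1,3,4,5,6,7,8,9}; col 8 has {1,3,6}; box has {5,6,8} → only 2 remains.
(5,4) = 9: row 5 has {1,2,3,5,6,8}; col 4 has {4,5,7}; box has {1,3,4,5,6,7,8} → only 9 remains.
(6,5) = 2: row 6 has {4,5,6,7,8}; col 5 has {1,6,8,9}; box has {1,3,4,5,6,7,8,9} → only 2 remains.
(6,8) = 9: row 6 has {2,4,5,6,7,8}; col 8 has {1,2,3,6}; box has {2,5,6,8} → only 9 remains.
(6,9) = 1: row 6 has {2,4,5,6,7,8,9}; col 9 has {2,3,4,5,6,7,9}; box has {2,5,6,8,9} → only 1 remains.
(7,1) = 2: row 7 has {1,4,5,6,9}; col 1 has {1,3,4,5,6,7,8,9}; box has {1,3,4,5,6,7,8,9} → only 2 remains.
(7,5) = 3: row 7 has {1,2,4,5,6,9}; col 5 has {1,2,6,8,9}; box has {1,5,7,8,9} → only 3 remains.
(7,7) = 7: row 7 has {1,2,3,4,5,6,9}; col 7 has {2,5,6,8}; box has {1,2,3,4,6} → only 7 remains.
(7,9) = 8: row 7 has {1,2,3,4,5,6,7,9}; col 9 has {1,2,3,4,5,6,7,9}; box has {1,2,3,4,6,7} → only 8 remains.
(8,4) = 2: row 8 has {1,3,6,7,8}; col 4 has {4,5,7,9}; box has {1,3,5,7,8,9} → only 2 remains.
(8,5) = 4: row 8 has {1,2,3,6,7,8}; col 5 has {1,2,3,6,8,9}; box has {1,2,3,5,7,8,9} → only 4 remains.
(8,7) = 9: row 8 has {1,2,3,4,6,7,8}; col 7 has {2,5,6,7,8}; box has {1,2,3,4,6,7,8} → only 9 remains.
(8,8) = 5: row 8 has {1,2,3,4,6,7,8,9}; col 8 has {1,2,3,6,9}; box has {1,2,3,4,6,7,8,9} → only 5 remains.
(9,4) = 6: row 9 has {1,2,3,4,5,7,8,9}; col 4 has {2,4,5,7,9}; box has {1,2,3,4,5,7,8,9} → only 6 remains.
(1,8) = 8: row 1 has {1,2,4,5,6,7,9}; col 8 has {1,2,3,5,6,9}; box has {2,3,5,6,7,9} → only 8 remains.
(2,5) = 7: row 2 has {2,3,5,6,9}; col 5 has {1,2,3,4,6,8,9}; box has {2,4,6,9} → only 7 remains.
(2,8) = 4: row 2 has {2,3,5,6,7,9}; col 8 has {1,2,3,5,6,8,9}; box has {2,3,5,6,7,8,9} → only 4 remains.
(3,4) = 1: row 3 has {2,3,4,6,7,8,9}; col 4 has {2,4,5,6,7,9}; box has {2,4,6,7,9} → only 1 remains.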